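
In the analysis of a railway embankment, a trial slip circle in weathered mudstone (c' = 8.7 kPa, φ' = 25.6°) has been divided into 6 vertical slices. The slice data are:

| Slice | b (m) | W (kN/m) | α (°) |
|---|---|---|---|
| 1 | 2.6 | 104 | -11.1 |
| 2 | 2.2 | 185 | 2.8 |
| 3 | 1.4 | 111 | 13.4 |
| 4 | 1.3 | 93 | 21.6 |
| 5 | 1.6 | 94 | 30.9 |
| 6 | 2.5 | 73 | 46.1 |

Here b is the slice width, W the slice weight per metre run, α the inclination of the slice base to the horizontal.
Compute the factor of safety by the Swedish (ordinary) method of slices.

Ordinary method of slices: FS = Σ[c'·Δl_i + (W_i cosα_i)·tanφ'] / Σ W_i sinα_i, with Δl_i = b_i / cosα_i.
Slice 1: Δl = 2.6/cos(-11.1°) = 2.650 m; N'_1 = 104·cos(-11.1°) = 102.1; c'Δl = 23.05; W sinα = -20.0
Slice 2: Δl = 2.2/cos2.8° = 2.203 m; N'_2 = 185·cos2.8° = 184.8; c'Δl = 19.16; W sinα = 9.0
Slice 3: Δl = 1.4/cos13.4° = 1.439 m; N'_3 = 111·cos13.4° = 108.0; c'Δl = 12.52; W sinα = 25.7
Slice 4: Δl = 1.3/cos21.6° = 1.398 m; N'_4 = 93·cos21.6° = 86.5; c'Δl = 12.16; W sinα = 34.2
Slice 5: Δl = 1.6/cos30.9° = 1.865 m; N'_5 = 94·cos30.9° = 80.7; c'Δl = 16.22; W sinα = 48.3
Slice 6: Δl = 2.5/cos46.1° = 3.605 m; N'_6 = 73·cos46.1° = 50.6; c'Δl = 31.37; W sinα = 52.6
Σc'Δl = 114.5 kN/m; ΣN' = 612.6 kN/m; ΣW sinα = 149.8 kN/m
Resisting = 114.5 + 612.6·tan25.6° = 114.5 + 293.5 = 408.0 kN/m
FS = 408.0 / 149.8 = 2.723

FS = 2.72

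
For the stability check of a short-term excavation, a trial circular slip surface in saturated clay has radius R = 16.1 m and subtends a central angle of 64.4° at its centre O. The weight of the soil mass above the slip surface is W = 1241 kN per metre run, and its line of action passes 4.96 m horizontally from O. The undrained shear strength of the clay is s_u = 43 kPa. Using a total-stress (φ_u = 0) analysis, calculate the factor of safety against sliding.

FS = 2.04

Taking moments about the centre O, the resisting moment is provided by the undrained shear strength acting along the arc:
Arc length L_a = R·θ = 16.1·(64.4°·π/180) = 16.1·1.1240 = 18.10 m
M_R = s_u·L_a·R = 43·18.10·16.1 = 12528.0 kN·m/m
M_D = W·d = 1241·4.96 = 6155.4 kN·m/m
FS = M_R / M_D = 12528.0 / 6155.4 = 2.035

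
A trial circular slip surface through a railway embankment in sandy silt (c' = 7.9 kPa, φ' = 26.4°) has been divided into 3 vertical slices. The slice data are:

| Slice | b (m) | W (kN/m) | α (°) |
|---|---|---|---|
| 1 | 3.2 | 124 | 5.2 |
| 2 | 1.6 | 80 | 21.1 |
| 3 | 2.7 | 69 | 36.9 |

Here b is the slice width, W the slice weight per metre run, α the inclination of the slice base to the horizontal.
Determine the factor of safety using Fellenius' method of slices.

Ordinary method of slices: FS = Σ[c'·Δl_i + (W_i cosα_i)·tanφ'] / Σ W_i sinα_i, with Δl_i = b_i / cosα_i.
Slice 1: Δl = 3.2/cos5.2° = 3.213 m; N'_1 = 124·cos5.2° = 123.5; c'Δl = 25.38; W sinα = 11.2
Slice 2: Δl = 1.6/cos21.1° = 1.715 m; N'_2 = 80·cos21.1° = 74.6; c'Δl = 13.55; W sinα = 28.8
Slice 3: Δl = 2.7/cos36.9° = 3.376 m; N'_3 = 69·cos36.9° = 55.2; c'Δl = 26.67; W sinα = 41.4
Σc'Δl = 65.6 kN/m; ΣN' = 253.3 kN/m; ΣW sinα = 81.5 kN/m
Resisting = 65.6 + 253.3·tan26.4° = 65.6 + 125.7 = 191.3 kN/m
FS = 191.3 / 81.5 = 2.349

FS = 2.35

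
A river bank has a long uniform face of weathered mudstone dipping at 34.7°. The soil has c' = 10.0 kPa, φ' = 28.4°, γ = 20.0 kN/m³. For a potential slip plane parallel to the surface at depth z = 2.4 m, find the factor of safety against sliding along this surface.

For an infinite slope with a slip plane parallel to the surface (no pore pressure): FS = [c' + γz cos²β tanφ'] / [γz sinβ cosβ].
γz = 20.0·2.4 = 48.00 kN/m²
Numerator = 10.0 + 48.00·cos²34.7°·tan28.4° = 10.0 + 48.00·0.6759·0.5407 = 27.543 kPa
Denominator = 48.00·sin34.7°·cos34.7° = 48.00·0.5693·0.8221 = 22.465 kPa
FS = 27.543 / 22.465 = 1.226

FS = 1.23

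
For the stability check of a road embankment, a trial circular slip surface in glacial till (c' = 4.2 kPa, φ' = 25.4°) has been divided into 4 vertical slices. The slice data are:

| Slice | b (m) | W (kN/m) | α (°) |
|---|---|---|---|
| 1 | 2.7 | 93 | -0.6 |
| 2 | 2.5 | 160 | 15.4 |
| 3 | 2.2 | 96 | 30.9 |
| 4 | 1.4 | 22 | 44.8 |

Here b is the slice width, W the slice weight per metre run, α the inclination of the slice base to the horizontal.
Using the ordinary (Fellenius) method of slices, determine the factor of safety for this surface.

Ordinary method of slices: FS = Σ[c'·Δl_i + (W_i cosα_i)·tanφ'] / Σ W_i sinα_i, with Δl_i = b_i / cosα_i.
Slice 1: Δl = 2.7/cos(-0.6°) = 2.700 m; N'_1 = 93·cos(-0.6°) = 93.0; c'Δl = 11.34; W sinα = -1.0
Slice 2: Δl = 2.5/cos15.4° = 2.593 m; N'_2 = 160·cos15.4° = 154.3; c'Δl = 10.89; W sinα = 42.5
Slice 3: Δl = 2.2/cos30.9° = 2.564 m; N'_3 = 96·cos30.9° = 82.4; c'Δl = 10.77; W sinα = 49.3
Slice 4: Δl = 1.4/cos44.8° = 1.973 m; N'_4 = 22·cos44.8° = 15.6; c'Δl = 8.29; W sinα = 15.5
Σc'Δl = 41.3 kN/m; ΣN' = 345.2 kN/m; ΣW sinα = 106.3 kN/m
Resisting = 41.3 + 345.2·tan25.4° = 41.3 + 163.9 = 205.2 kN/m
FS = 205.2 / 106.3 = 1.930

FS = 1.93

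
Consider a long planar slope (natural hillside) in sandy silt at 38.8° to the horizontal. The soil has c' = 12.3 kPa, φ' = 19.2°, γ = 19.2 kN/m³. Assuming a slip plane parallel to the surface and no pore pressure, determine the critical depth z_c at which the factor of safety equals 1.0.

z_c = 2.31 m

Setting FS = 1.00 in FS = [c' + γz cos²β tanφ'] / [γz sinβ cosβ] and solving for z:
z = c' / [γ cosβ (FS·sinβ − cosβ·tanφ')]
  = 12.3 / [19.2·cos38.8°·(1.00·sin38.8° − cos38.8°·tan19.2°)]
  = 12.3 / [19.2·0.7793·(1.00·0.6266 − 0.7793·0.3482)]
  = 12.3 / 5.3151 = 2.314 m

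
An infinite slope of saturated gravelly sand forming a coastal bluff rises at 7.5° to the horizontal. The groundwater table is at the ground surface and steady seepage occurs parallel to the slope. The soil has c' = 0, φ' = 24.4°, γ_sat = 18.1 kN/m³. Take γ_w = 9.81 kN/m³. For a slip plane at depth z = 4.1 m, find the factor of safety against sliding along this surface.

With seepage parallel to the slope and the water table at the surface, the effective normal stress on the slip plane uses the buoyant unit weight γ' = γ_sat − γ_w while the driving shear stress uses γ_sat:
FS = [c' + γ' z cos²β tanφ'] / [γ_sat z sinβ cosβ]
(For c' = 0 this reduces to FS = (γ'/γ_sat)·tanφ'/tanβ.)
γ' = 18.1 − 9.81 = 8.29 kN/m³
Numerator = 0.0 + 8.29·4.1·cos²7.5°·tan24.4° = 0.0 + 8.29·4.1·0.9830·0.4536 = 15.155 kPa
Denominator = 18.1·4.1·sin7.5°·cos7.5° = 18.1·4.1·0.1305·0.9914 = 9.603 kPa
FS = 15.155 / 9.603 = 1.578

FS = 1.58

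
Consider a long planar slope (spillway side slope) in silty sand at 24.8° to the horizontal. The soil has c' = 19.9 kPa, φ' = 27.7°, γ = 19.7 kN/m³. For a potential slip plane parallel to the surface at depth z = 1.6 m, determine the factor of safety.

For an infinite slope with a slip plane parallel to the surface (no pore pressure): FS = [c' + γz cos²β tanφ'] / [γz sinβ cosβ].
γz = 19.7·1.6 = 31.52 kN/m²
Numerator = 19.9 + 31.52·cos²24.8°·tan27.7° = 19.9 + 31.52·0.8241·0.5250 = 33.537 kPa
Denominator = 31.52·sin24.8°·cos24.8° = 31.52·0.4195·0.9078 = 12.002 kPa
FS = 33.537 / 12.002 = 2.794

FS = 2.79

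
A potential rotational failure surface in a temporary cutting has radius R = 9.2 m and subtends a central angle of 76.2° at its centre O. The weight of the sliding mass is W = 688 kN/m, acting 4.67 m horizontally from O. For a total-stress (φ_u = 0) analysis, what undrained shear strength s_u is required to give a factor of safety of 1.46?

s_u = 41.7 kPa

FS = s_u·L_a·R / (W·d), so s_u = FS·W·d / (L_a·R).
Arc length L_a = R·θ = 9.2·(76.2°·π/180) = 9.2·1.3299 = 12.24 m
s_u = 1.46·688·4.67 / (12.24·9.2) = 4690.9 / 112.57 = 41.67 kPa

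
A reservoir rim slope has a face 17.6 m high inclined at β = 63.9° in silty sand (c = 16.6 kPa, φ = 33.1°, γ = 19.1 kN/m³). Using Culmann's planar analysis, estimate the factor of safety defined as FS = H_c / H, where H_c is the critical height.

FS = 1.05

H_c = (4c/γ) · sinβ cosφ / [1 − cos(β − φ)]
    = (4·16.6/19.1) · sin63.9°·cos33.1° / [1 − cos30.8°]
    = 3.476 · 0.7523 / 0.1410 = 18.54 m
FS = H_c / H = 18.54 / 17.6 = 1.054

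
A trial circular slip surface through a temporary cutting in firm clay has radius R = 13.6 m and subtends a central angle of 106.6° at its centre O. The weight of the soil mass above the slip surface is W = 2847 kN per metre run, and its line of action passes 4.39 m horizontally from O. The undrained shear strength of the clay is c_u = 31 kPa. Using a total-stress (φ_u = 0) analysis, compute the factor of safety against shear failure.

FS = 0.85

Taking moments about the centre O, the resisting moment is provided by the undrained shear strength acting along the arc:
Arc length L_a = R·θ = 13.6·(106.6°·π/180) = 13.6·1.8605 = 25.30 m
M_R = c_u·L_a·R = 31·25.30·13.6 = 10667.8 kN·m/m
M_D = W·d = 2847·4.39 = 12498.3 kN·m/m
FS = M_R / M_D = 10667.8 / 12498.3 = 0.854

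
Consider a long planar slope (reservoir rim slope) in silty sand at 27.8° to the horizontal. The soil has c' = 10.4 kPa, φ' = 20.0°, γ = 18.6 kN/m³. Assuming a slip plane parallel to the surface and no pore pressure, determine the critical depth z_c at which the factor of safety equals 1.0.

z_c = 4.38 m

Setting FS = 1.00 in FS = [c' + γz cos²β tanφ'] / [γz sinβ cosβ] and solving for z:
z = c' / [γ cosβ (FS·sinβ − cosβ·tanφ')]
  = 10.4 / [18.6·cos27.8°·(1.00·sin27.8° − cos27.8°·tan20.0°)]
  = 10.4 / [18.6·0.8846·(1.00·0.4664 − 0.8846·0.3640)]
  = 10.4 / 2.3763 = 4.377 m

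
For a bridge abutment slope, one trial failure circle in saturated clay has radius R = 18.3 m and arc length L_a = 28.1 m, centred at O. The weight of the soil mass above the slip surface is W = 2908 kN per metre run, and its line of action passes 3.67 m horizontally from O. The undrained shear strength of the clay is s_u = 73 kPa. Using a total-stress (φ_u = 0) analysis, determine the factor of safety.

Taking moments about the centre O, the resisting moment is provided by the undrained shear strength acting along the arc:
M_R = s_u·L_a·R = 73·28.10·18.3 = 37538.8 kN·m/m
M_D = W·d = 2908·3.67 = 10672.4 kN·m/m
FS = M_R / M_D = 37538.8 / 10672.4 = 3.517

FS = 3.52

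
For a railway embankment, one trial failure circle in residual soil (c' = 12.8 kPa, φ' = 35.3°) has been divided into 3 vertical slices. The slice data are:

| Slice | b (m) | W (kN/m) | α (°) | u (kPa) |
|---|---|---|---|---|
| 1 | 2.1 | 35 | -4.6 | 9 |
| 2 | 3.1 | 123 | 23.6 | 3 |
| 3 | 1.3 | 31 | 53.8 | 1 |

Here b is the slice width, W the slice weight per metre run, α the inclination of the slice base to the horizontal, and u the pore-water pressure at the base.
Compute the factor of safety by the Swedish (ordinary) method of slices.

FS = 2.71

Ordinary method of slices: FS = Σ[c'·Δl_i + (W_i cosα_i − u_i·Δl_i)·tanφ'] / Σ W_i sinα_i, with Δl_i = b_i / cosα_i.
Slice 1: Δl = 2.1/cos(-4.6°) = 2.107 m; N'_1 = 35·cos(-4.6°) − 9·2.107 = 15.9; c'Δl = 26.97; W sinα = -2.8
Slice 2: Δl = 3.1/cos23.6° = 3.383 m; N'_2 = 123·cos23.6° − 3·3.383 = 102.6; c'Δl = 43.30; W sinα = 49.2
Slice 3: Δl = 1.3/cos53.8° = 2.201 m; N'_3 = 31·cos53.8° − 1·2.201 = 16.1; c'Δl = 28.17; W sinα = 25.0
Σc'Δl = 98.4 kN/m; ΣN' = 134.6 kN/m; ΣW sinα = 71.5 kN/m
Resisting = 98.4 + 134.6·tan35.3° = 98.4 + 95.3 = 193.7 kN/m
FS = 193.7 / 71.5 = 2.712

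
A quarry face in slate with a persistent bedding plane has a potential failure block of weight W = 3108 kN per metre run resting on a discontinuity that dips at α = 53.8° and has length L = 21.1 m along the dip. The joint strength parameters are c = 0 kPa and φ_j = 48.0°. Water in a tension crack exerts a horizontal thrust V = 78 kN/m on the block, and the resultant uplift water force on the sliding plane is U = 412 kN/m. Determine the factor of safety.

FS = 0.59

Resolving the block weight along and normal to the plane and applying the Mohr–Coulomb strength on the joint:
N' = W cosα − U − V sinα = 3108·cos53.8° − 412 − 78·sin53.8° = 1360.7 kN/m
Driving force T = W sinα + V cosα = 3108·sin53.8° + 78·cos53.8° = 2554.1 kN/m
Resisting force R = c·L + N'·tanφ_j = 0·21.1 + 1360.7·tan48.0° = 0.0 + 1511.2 = 1511.2 kN/m
FS = R / T = 1511.2 / 2554.1 = 0.592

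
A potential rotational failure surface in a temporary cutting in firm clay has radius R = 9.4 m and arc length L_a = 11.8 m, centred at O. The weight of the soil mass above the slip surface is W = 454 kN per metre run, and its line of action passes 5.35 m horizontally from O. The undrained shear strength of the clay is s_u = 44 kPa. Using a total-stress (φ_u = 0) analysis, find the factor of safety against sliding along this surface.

FS = 2.01

Taking moments about the centre O, the resisting moment is provided by the undrained shear strength acting along the arc:
M_R = s_u·L_a·R = 44·11.80·9.4 = 4880.5 kN·m/m
M_D = W·d = 454·5.35 = 2428.9 kN·m/m
FS = M_R / M_D = 4880.5 / 2428.9 = 2.009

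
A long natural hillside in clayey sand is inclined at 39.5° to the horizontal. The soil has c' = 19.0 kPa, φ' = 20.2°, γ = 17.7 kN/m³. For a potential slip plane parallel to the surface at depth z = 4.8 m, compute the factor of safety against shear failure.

For an infinite slope with a slip plane parallel to the surface (no pore pressure): FS = [c' + γz cos²β tanφ'] / [γz sinβ cosβ].
γz = 17.7·4.8 = 84.96 kN/m²
Numerator = 19.0 + 84.96·cos²39.5°·tan20.2° = 19.0 + 84.96·0.5954·0.3679 = 37.612 kPa
Denominator = 84.96·sin39.5°·cos39.5° = 84.96·0.6361·0.7716 = 41.700 kPa
FS = 37.612 / 41.700 = 0.902

FS = 0.90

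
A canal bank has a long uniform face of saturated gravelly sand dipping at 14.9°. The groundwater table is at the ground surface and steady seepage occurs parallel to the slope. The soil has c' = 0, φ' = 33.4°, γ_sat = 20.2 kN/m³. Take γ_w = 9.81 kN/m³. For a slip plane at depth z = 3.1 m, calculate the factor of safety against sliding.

With seepage parallel to the slope and the water table at the surface, the effective normal stress on the slip plane uses the buoyant unit weight γ' = γ_sat − γ_w while the driving shear stress uses γ_sat:
FS = [c' + γ' z cos²β tanφ'] / [γ_sat z sinβ cosβ]
(For c' = 0 this reduces to FS = (γ'/γ_sat)·tanφ'/tanβ.)
γ' = 20.2 − 9.81 = 10.39 kN/m³
Numerator = 0.0 + 10.39·3.1·cos²14.9°·tan33.4° = 0.0 + 10.39·3.1·0.9339·0.6594 = 19.834 kPa
Denominator = 20.2·3.1·sin14.9°·cos14.9° = 20.2·3.1·0.2571·0.9664 = 15.560 kPa
FS = 19.834 / 15.560 = 1.275

FS = 1.27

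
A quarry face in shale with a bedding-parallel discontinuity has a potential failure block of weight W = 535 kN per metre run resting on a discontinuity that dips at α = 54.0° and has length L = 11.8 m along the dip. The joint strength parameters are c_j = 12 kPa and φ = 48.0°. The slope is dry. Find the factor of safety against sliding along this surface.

Resolving the block weight along and normal to the plane and applying the Mohr–Coulomb strength on the joint:
N' = W cosα = 535·cos54.0° = 314.5 kN/m
Driving force T = W sinα = 535·sin54.0° = 432.8 kN/m
Resisting force R = c_j·L + N'·tanφ = 12·11.8 + 314.5·tan48.0° = 141.6 + 349.2 = 490.8 kN/m
FS = R / T = 490.8 / 432.8 = 1.134

FS = 1.13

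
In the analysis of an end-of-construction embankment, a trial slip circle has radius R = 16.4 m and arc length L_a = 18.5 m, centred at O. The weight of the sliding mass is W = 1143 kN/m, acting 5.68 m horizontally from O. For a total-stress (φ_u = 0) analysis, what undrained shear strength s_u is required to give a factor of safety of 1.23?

s_u = 26.3 kPa

FS = s_u·L_a·R / (W·d), so s_u = FS·W·d / (L_a·R).
s_u = 1.23·1143·5.68 / (18.50·16.4) = 7985.5 / 303.40 = 26.32 kPa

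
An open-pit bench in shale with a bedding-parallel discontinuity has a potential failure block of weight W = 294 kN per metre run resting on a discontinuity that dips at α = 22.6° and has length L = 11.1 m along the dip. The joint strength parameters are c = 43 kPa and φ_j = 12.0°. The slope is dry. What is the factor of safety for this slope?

Resolving the block weight along and normal to the plane and applying the Mohr–Coulomb strength on the joint:
N' = W cosα = 294·cos22.6° = 271.4 kN/m
Driving force T = W sinα = 294·sin22.6° = 113.0 kN/m
Resisting force R = c·L + N'·tanφ_j = 43·11.1 + 271.4·tan12.0° = 477.3 + 57.7 = 535.0 kN/m
FS = R / T = 535.0 / 113.0 = 4.735

FS = 4.74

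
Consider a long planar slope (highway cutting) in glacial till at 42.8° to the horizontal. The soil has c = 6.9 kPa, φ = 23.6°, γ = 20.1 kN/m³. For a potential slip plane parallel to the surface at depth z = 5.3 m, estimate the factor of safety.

For an infinite slope with a slip plane parallel to the surface (no pore pressure): FS = [c + γz cos²β tanφ] / [γz sinβ cosβ].
γz = 20.1·5.3 = 106.53 kN/m²
Numerator = 6.9 + 106.53·cos²42.8°·tan23.6° = 6.9 + 106.53·0.5384·0.4369 = 31.956 kPa
Denominator = 106.53·sin42.8°·cos42.8° = 106.53·0.6794·0.7337 = 53.108 kPa
FS = 31.956 / 53.108 = 0.602

FS = 0.60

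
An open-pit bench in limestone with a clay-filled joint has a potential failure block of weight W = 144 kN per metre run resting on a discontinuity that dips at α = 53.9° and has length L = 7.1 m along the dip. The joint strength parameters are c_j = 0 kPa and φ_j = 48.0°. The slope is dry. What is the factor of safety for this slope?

FS = 0.81

Resolving the block weight along and normal to the plane and applying the Mohr–Coulomb strength on the joint:
N' = W cosα = 144·cos53.9° = 84.8 kN/m
Driving force T = W sinα = 144·sin53.9° = 116.4 kN/m
Resisting force R = c_j·L + N'·tanφ_j = 0·7.1 + 84.8·tan48.0° = 0.0 + 94.2 = 94.2 kN/m
FS = R / T = 94.2 / 116.4 = 0.810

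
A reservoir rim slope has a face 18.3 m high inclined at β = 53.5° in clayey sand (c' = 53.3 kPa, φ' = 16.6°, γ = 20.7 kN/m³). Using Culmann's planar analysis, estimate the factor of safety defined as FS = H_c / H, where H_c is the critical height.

H_c = (4c'/γ) · sinβ cosφ' / [1 − cos(β − φ')]
    = (4·53.3/20.7) · sin53.5°·cos16.6° / [1 − cos36.9°]
    = 10.300 · 0.7704 / 0.2003 = 39.61 m
FS = H_c / H = 39.61 / 18.3 = 2.164

FS = 2.16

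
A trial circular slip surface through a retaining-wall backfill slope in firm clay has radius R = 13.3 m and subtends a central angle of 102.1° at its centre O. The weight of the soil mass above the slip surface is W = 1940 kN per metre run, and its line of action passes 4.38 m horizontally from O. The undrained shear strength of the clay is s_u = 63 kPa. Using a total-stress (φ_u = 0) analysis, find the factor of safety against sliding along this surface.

FS = 2.34

Taking moments about the centre O, the resisting moment is provided by the undrained shear strength acting along the arc:
Arc length L_a = R·θ = 13.3·(102.1°·π/180) = 13.3·1.7820 = 23.70 m
M_R = s_u·L_a·R = 63·23.70·13.3 = 19858.5 kN·m/m
M_D = W·d = 1940·4.38 = 8497.2 kN·m/m
FS = M_R / M_D = 19858.5 / 8497.2 = 2.337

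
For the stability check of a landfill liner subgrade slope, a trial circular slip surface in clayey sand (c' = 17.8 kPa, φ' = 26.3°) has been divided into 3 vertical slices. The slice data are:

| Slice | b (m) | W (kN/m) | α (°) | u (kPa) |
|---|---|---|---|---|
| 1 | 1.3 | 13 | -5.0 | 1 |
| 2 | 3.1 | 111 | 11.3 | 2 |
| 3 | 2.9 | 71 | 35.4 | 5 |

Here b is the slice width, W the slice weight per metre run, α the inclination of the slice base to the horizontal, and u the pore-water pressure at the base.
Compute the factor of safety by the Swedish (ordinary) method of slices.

Ordinary method of slices: FS = Σ[c'·Δl_i + (W_i cosα_i − u_i·Δl_i)·tanφ'] / Σ W_i sinα_i, with Δl_i = b_i / cosα_i.
Slice 1: Δl = 1.3/cos(-5.0°) = 1.305 m; N'_1 = 13·cos(-5.0°) − 1·1.305 = 11.6; c'Δl = 23.23; W sinα = -1.1
Slice 2: Δl = 3.1/cos11.3° = 3.161 m; N'_2 = 111·cos11.3° − 2·3.161 = 102.5; c'Δl = 56.27; W sinα = 21.8
Slice 3: Δl = 2.9/cos35.4° = 3.558 m; N'_3 = 71·cos35.4° − 5·3.558 = 40.1; c'Δl = 63.33; W sinα = 41.1
Σc'Δl = 142.8 kN/m; ΣN' = 154.3 kN/m; ΣW sinα = 61.7 kN/m
Resisting = 142.8 + 154.3·tan26.3° = 142.8 + 76.2 = 219.1 kN/m
FS = 219.1 / 61.7 = 3.548

FS = 3.55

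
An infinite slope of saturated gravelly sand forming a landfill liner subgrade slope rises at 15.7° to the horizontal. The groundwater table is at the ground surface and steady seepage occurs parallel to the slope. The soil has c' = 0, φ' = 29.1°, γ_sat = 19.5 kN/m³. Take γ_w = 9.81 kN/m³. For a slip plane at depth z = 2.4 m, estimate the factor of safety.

FS = 0.98

With seepage parallel to the slope and the water table at the surface, the effective normal stress on the slip plane uses the buoyant unit weight γ' = γ_sat − γ_w while the driving shear stress uses γ_sat:
FS = [c' + γ' z cos²β tanφ'] / [γ_sat z sinβ cosβ]
(For c' = 0 this reduces to FS = (γ'/γ_sat)·tanφ'/tanβ.)
γ' = 19.5 − 9.81 = 9.69 kN/m³
Numerator = 0.0 + 9.69·2.4·cos²15.7°·tan29.1° = 0.0 + 9.69·2.4·0.9268·0.5566 = 11.996 kPa
Denominator = 19.5·2.4·sin15.7°·cos15.7° = 19.5·2.4·0.2706·0.9627 = 12.192 kPa
FS = 11.996 / 12.192 = 0.984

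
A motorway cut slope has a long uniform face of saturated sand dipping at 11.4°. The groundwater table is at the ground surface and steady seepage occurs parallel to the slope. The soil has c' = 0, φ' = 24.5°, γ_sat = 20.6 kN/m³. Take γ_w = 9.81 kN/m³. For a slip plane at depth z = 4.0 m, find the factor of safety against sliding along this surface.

With seepage parallel to the slope and the water table at the surface, the effective normal stress on the slip plane uses the buoyant unit weight γ' = γ_sat − γ_w while the driving shear stress uses γ_sat:
FS = [c' + γ' z cos²β tanφ'] / [γ_sat z sinβ cosβ]
(For c' = 0 this reduces to FS = (γ'/γ_sat)·tanφ'/tanβ.)
γ' = 20.6 − 9.81 = 10.79 kN/m³
Numerator = 0.0 + 10.79·4.0·cos²11.4°·tan24.5° = 0.0 + 10.79·4.0·0.9609·0.4557 = 18.901 kPa
Denominator = 20.6·4.0·sin11.4°·cos11.4° = 20.6·4.0·0.1977·0.9803 = 15.966 kPa
FS = 18.901 / 15.966 = 1.184

FS = 1.18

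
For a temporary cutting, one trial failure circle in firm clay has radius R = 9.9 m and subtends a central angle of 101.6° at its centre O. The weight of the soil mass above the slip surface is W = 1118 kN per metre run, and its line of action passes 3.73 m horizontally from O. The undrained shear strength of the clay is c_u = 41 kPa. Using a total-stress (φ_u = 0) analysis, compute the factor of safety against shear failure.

FS = 1.71

Taking moments about the centre O, the resisting moment is provided by the undrained shear strength acting along the arc:
Arc length L_a = R·θ = 9.9·(101.6°·π/180) = 9.9·1.7733 = 17.56 m
M_R = c_u·L_a·R = 41·17.56·9.9 = 7125.7 kN·m/m
M_D = W·d = 1118·3.73 = 4170.1 kN·m/m
FS = M_R / M_D = 7125.7 / 4170.1 = 1.709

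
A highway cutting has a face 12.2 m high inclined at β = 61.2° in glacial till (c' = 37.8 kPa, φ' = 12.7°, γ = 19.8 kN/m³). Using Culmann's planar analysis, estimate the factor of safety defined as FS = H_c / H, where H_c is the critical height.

FS = 1.59

H_c = (4c'/γ) · sinβ cosφ' / [1 − cos(β − φ')]
    = (4·37.8/19.8) · sin61.2°·cos12.7° / [1 − cos48.5°]
    = 7.636 · 0.8549 / 0.3374 = 19.35 m
FS = H_c / H = 19.35 / 12.2 = 1.586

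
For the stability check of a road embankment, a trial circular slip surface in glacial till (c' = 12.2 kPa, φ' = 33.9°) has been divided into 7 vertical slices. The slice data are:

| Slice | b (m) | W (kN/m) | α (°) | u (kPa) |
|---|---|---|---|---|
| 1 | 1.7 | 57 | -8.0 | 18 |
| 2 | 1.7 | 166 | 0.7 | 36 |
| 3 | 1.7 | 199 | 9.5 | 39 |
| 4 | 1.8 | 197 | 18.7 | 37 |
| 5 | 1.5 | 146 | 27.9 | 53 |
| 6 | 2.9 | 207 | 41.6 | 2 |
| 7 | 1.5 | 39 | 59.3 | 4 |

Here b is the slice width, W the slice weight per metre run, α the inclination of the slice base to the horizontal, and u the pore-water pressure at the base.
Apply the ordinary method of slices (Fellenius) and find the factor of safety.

FS = 1.74

Ordinary method of slices: FS = Σ[c'·Δl_i + (W_i cosα_i − u_i·Δl_i)·tanφ'] / Σ W_i sinα_i, with Δl_i = b_i / cosα_i.
Slice 1: Δl = 1.7/cos(-8.0°) = 1.717 m; N'_1 = 57·cos(-8.0°) − 18·1.717 = 25.5; c'Δl = 20.94; W sinα = -7.9
Slice 2: Δl = 1.7/cos0.7° = 1.700 m; N'_2 = 166·cos0.7° − 36·1.700 = 104.8; c'Δl = 20.74; W sinα = 2.0
Slice 3: Δl = 1.7/cos9.5° = 1.724 m; N'_3 = 199·cos9.5° − 39·1.724 = 129.0; c'Δl = 21.03; W sinα = 32.8
Slice 4: Δl = 1.8/cos18.7° = 1.900 m; N'_4 = 197·cos18.7° − 37·1.900 = 116.3; c'Δl = 23.18; W sinα = 63.2
Slice 5: Δl = 1.5/cos27.9° = 1.697 m; N'_5 = 146·cos27.9° − 53·1.697 = 39.1; c'Δl = 20.71; W sinα = 68.3
Slice 6: Δl = 2.9/cos41.6° = 3.878 m; N'_6 = 207·cos41.6° − 2·3.878 = 147.0; c'Δl = 47.31; W sinα = 137.4
Slice 7: Δl = 1.5/cos59.3° = 2.938 m; N'_7 = 39·cos59.3° − 4·2.938 = 8.2; c'Δl = 35.84; W sinα = 33.5
Σc'Δl = 189.8 kN/m; ΣN' = 569.9 kN/m; ΣW sinα = 329.4 kN/m
Resisting = 189.8 + 569.9·tan33.9° = 189.8 + 383.0 = 572.7 kN/m
FS = 572.7 / 329.4 = 1.739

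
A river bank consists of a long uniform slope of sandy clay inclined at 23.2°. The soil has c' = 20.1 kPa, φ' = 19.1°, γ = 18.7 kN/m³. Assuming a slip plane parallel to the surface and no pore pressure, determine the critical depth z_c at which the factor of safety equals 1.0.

Setting FS = 1.00 in FS = [c' + γz cos²β tanφ'] / [γz sinβ cosβ] and solving for z:
z = c' / [γ cosβ (FS·sinβ − cosβ·tanφ')]
  = 20.1 / [18.7·cos23.2°·(1.00·sin23.2° − cos23.2°·tan19.1°)]
  = 20.1 / [18.7·0.9191·(1.00·0.3939 − 0.9191·0.3463)]
  = 20.1 / 1.3005 = 15.456 m

z_c = 15.46 m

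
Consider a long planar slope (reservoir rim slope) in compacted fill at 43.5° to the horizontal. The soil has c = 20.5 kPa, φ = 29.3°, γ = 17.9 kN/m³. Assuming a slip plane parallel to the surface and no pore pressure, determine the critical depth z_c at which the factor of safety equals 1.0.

z_c = 5.61 m

Setting FS = 1.00 in FS = [c + γz cos²β tanφ] / [γz sinβ cosβ] and solving for z:
z = c / [γ cosβ (FS·sinβ − cosβ·tanφ)]
  = 20.5 / [17.9·cos43.5°·(1.00·sin43.5° − cos43.5°·tan29.3°)]
  = 20.5 / [17.9·0.7254·(1.00·0.6884 − 0.7254·0.5612)]
  = 20.5 / 3.6524 = 5.613 m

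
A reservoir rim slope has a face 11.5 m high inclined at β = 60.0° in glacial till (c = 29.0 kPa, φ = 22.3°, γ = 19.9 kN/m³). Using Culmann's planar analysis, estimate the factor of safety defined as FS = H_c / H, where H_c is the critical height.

H_c = (4c/γ) · sinβ cosφ / [1 − cos(β − φ)]
    = (4·29.0/19.9) · sin60.0°·cos22.3° / [1 − cos37.7°]
    = 5.829 · 0.8013 / 0.2088 = 22.37 m
FS = H_c / H = 22.37 / 11.5 = 1.945

FS = 1.95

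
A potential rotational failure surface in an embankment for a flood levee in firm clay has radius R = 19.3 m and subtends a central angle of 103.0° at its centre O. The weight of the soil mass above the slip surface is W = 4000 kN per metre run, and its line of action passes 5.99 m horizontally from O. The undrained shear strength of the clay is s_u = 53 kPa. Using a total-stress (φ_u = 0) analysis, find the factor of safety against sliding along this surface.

Taking moments about the centre O, the resisting moment is provided by the undrained shear strength acting along the arc:
Arc length L_a = R·θ = 19.3·(103.0°·π/180) = 19.3·1.7977 = 34.70 m
M_R = s_u·L_a·R = 53·34.70·19.3 = 35489.9 kN·m/m
M_D = W·d = 4000·5.99 = 23960.0 kN·m/m
FS = M_R / M_D = 35489.9 / 23960.0 = 1.481

FS = 1.48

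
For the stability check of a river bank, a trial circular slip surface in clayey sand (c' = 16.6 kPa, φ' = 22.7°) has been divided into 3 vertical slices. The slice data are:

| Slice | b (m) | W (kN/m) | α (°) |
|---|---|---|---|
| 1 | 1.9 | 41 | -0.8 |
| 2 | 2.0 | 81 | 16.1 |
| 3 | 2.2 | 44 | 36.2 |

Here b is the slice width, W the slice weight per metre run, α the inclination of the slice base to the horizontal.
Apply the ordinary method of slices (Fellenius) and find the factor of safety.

Ordinary method of slices: FS = Σ[c'·Δl_i + (W_i cosα_i)·tanφ'] / Σ W_i sinα_i, with Δl_i = b_i / cosα_i.
Slice 1: Δl = 1.9/cos(-0.8°) = 1.900 m; N'_1 = 41·cos(-0.8°) = 41.0; c'Δl = 31.54; W sinα = -0.6
Slice 2: Δl = 2.0/cos16.1° = 2.082 m; N'_2 = 81·cos16.1° = 77.8; c'Δl = 34.56; W sinα = 22.5
Slice 3: Δl = 2.2/cos36.2° = 2.726 m; N'_3 = 44·cos36.2° = 35.5; c'Δl = 45.26; W sinα = 26.0
Σc'Δl = 111.4 kN/m; ΣN' = 154.3 kN/m; ΣW sinα = 47.9 kN/m
Resisting = 111.4 + 154.3·tan22.7° = 111.4 + 64.6 = 175.9 kN/m
FS = 175.9 / 47.9 = 3.674

FS = 3.67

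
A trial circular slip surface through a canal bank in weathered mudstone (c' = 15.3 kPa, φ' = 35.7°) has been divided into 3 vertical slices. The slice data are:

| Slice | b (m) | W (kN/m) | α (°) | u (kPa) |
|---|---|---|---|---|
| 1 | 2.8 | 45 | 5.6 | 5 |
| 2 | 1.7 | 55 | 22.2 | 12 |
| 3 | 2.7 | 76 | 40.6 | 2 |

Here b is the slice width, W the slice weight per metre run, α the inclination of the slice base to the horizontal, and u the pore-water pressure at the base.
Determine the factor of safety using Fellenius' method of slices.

Ordinary method of slices: FS = Σ[c'·Δl_i + (W_i cosα_i − u_i·Δl_i)·tanφ'] / Σ W_i sinα_i, with Δl_i = b_i / cosα_i.
Slice 1: Δl = 2.8/cos5.6° = 2.813 m; N'_1 = 45·cos5.6° − 5·2.813 = 30.7; c'Δl = 43.05; W sinα = 4.4
Slice 2: Δl = 1.7/cos22.2° = 1.836 m; N'_2 = 55·cos22.2° − 12·1.836 = 28.9; c'Δl = 28.09; W sinα = 20.8
Slice 3: Δl = 2.7/cos40.6° = 3.556 m; N'_3 = 76·cos40.6° − 2·3.556 = 50.6; c'Δl = 54.41; W sinα = 49.5
Σc'Δl = 125.5 kN/m; ΣN' = 110.2 kN/m; ΣW sinα = 74.6 kN/m
Resisting = 125.5 + 110.2·tan35.7° = 125.5 + 79.2 = 204.7 kN/m
FS = 204.7 / 74.6 = 2.743

FS = 2.74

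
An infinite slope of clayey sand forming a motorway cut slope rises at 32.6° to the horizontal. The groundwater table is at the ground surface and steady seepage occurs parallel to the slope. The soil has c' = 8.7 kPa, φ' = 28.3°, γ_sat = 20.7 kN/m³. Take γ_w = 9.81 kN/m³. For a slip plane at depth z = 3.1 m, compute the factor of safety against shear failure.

FS = 0.74

With seepage parallel to the slope and the water table at the surface, the effective normal stress on the slip plane uses the buoyant unit weight γ' = γ_sat − γ_w while the driving shear stress uses γ_sat:
FS = [c' + γ' z cos²β tanφ'] / [γ_sat z sinβ cosβ]
γ' = 20.7 − 9.81 = 10.89 kN/m³
Numerator = 8.7 + 10.89·3.1·cos²32.6°·tan28.3° = 8.7 + 10.89·3.1·0.7097·0.5384 = 21.601 kPa
Denominator = 20.7·3.1·sin32.6°·cos32.6° = 20.7·3.1·0.5388·0.8425 = 29.126 kPa
FS = 21.601 / 29.126 = 0.742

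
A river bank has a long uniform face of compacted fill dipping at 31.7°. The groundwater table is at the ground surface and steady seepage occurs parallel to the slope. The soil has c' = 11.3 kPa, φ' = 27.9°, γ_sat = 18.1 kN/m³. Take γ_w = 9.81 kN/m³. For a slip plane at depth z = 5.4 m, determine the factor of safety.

With seepage parallel to the slope and the water table at the surface, the effective normal stress on the slip plane uses the buoyant unit weight γ' = γ_sat − γ_w while the driving shear stress uses γ_sat:
FS = [c' + γ' z cos²β tanφ'] / [γ_sat z sinβ cosβ]
γ' = 18.1 − 9.81 = 8.29 kN/m³
Numerator = 11.3 + 8.29·5.4·cos²31.7°·tan27.9° = 11.3 + 8.29·5.4·0.7239·0.5295 = 28.458 kPa
Denominator = 18.1·5.4·sin31.7°·cos31.7° = 18.1·5.4·0.5255·0.8508 = 43.697 kPa
FS = 28.458 / 43.697 = 0.651

FS = 0.65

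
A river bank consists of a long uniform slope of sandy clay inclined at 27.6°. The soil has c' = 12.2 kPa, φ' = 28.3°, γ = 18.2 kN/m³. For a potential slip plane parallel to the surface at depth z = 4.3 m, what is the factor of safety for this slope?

For an infinite slope with a slip plane parallel to the surface (no pore pressure): FS = [c' + γz cos²β tanφ'] / [γz sinβ cosβ].
γz = 18.2·4.3 = 78.26 kN/m²
Numerator = 12.2 + 78.26·cos²27.6°·tan28.3° = 12.2 + 78.26·0.7854·0.5384 = 45.294 kPa
Denominator = 78.26·sin27.6°·cos27.6° = 78.26·0.4633·0.8862 = 32.132 kPa
FS = 45.294 / 32.132 = 1.410

FS = 1.41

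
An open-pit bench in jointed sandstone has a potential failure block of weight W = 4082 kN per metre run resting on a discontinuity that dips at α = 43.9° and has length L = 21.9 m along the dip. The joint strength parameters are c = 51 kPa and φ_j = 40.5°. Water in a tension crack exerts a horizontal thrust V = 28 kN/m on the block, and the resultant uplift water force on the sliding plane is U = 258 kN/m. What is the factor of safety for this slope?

FS = 1.19

Resolving the block weight along and normal to the plane and applying the Mohr–Coulomb strength on the joint:
N' = W cosα − U − V sinα = 4082·cos43.9° − 258 − 28·sin43.9° = 2663.9 kN/m
Driving force T = W sinα + V cosα = 4082·sin43.9° + 28·cos43.9° = 2850.6 kN/m
Resisting force R = c·L + N'·tanφ_j = 51·21.9 + 2663.9·tan40.5° = 1116.9 + 2275.2 = 3392.1 kN/m
FS = R / T = 3392.1 / 2850.6 = 1.190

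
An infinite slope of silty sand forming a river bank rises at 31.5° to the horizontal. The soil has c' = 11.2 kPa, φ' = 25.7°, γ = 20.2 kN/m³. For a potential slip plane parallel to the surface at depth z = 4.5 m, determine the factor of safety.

FS = 1.06

For an infinite slope with a slip plane parallel to the surface (no pore pressure): FS = [c' + γz cos²β tanφ'] / [γz sinβ cosβ].
γz = 20.2·4.5 = 90.90 kN/m²
Numerator = 11.2 + 90.90·cos²31.5°·tan25.7° = 11.2 + 90.90·0.7270·0.4813 = 43.004 kPa
Denominator = 90.90·sin31.5°·cos31.5° = 90.90·0.5225·0.8526 = 40.496 kPa
FS = 43.004 / 40.496 = 1.062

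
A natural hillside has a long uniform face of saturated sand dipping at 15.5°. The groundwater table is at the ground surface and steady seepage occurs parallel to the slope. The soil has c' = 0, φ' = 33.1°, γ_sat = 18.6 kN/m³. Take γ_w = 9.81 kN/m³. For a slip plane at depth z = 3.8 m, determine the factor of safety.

FS = 1.11

With seepage parallel to the slope and the water table at the surface, the effective normal stress on the slip plane uses the buoyant unit weight γ' = γ_sat − γ_w while the driving shear stress uses γ_sat:
FS = [c' + γ' z cos²β tanφ'] / [γ_sat z sinβ cosβ]
(For c' = 0 this reduces to FS = (γ'/γ_sat)·tanφ'/tanβ.)
γ' = 18.6 − 9.81 = 8.79 kN/m³
Numerator = 0.0 + 8.79·3.8·cos²15.5°·tan33.1° = 0.0 + 8.79·3.8·0.9286·0.6519 = 20.219 kPa
Denominator = 18.6·3.8·sin15.5°·cos15.5° = 18.6·3.8·0.2672·0.9636 = 18.201 kPa
FS = 20.219 / 18.201 = 1.111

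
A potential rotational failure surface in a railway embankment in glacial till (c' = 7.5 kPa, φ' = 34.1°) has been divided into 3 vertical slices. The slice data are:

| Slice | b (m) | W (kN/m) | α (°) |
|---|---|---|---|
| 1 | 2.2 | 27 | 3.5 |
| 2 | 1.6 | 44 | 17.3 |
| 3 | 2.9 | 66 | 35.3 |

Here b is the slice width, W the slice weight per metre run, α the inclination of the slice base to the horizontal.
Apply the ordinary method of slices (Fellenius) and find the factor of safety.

Ordinary method of slices: FS = Σ[c'·Δl_i + (W_i cosα_i)·tanφ'] / Σ W_i sinα_i, with Δl_i = b_i / cosα_i.
Slice 1: Δl = 2.2/cos3.5° = 2.204 m; N'_1 = 27·cos3.5° = 26.9; c'Δl = 16.53; W sinα = 1.6
Slice 2: Δl = 1.6/cos17.3° = 1.676 m; N'_2 = 44·cos17.3° = 42.0; c'Δl = 12.57; W sinα = 13.1
Slice 3: Δl = 2.9/cos35.3° = 3.553 m; N'_3 = 66·cos35.3° = 53.9; c'Δl = 26.65; W sinα = 38.1
Σc'Δl = 55.7 kN/m; ΣN' = 122.8 kN/m; ΣW sinα = 52.9 kN/m
Resisting = 55.7 + 122.8·tan34.1° = 55.7 + 83.2 = 138.9 kN/m
FS = 138.9 / 52.9 = 2.627

FS = 2.63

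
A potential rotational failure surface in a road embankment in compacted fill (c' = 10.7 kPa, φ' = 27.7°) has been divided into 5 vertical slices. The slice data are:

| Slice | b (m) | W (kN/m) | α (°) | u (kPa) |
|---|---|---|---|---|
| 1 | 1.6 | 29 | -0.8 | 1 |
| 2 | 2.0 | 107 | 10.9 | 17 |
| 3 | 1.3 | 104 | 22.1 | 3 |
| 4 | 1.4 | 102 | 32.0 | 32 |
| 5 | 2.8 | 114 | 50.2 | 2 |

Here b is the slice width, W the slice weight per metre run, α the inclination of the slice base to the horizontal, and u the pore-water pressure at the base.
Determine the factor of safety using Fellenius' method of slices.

FS = 1.34

Ordinary method of slices: FS = Σ[c'·Δl_i + (W_i cosα_i − u_i·Δl_i)·tanφ'] / Σ W_i sinα_i, with Δl_i = b_i / cosα_i.
Slice 1: Δl = 1.6/cos(-0.8°) = 1.600 m; N'_1 = 29·cos(-0.8°) − 1·1.600 = 27.4; c'Δl = 17.12; W sinα = -0.4
Slice 2: Δl = 2.0/cos10.9° = 2.037 m; N'_2 = 107·cos10.9° − 17·2.037 = 70.4; c'Δl = 21.79; W sinα = 20.2
Slice 3: Δl = 1.3/cos22.1° = 1.403 m; N'_3 = 104·cos22.1° − 3·1.403 = 92.1; c'Δl = 15.01; W sinα = 39.1
Slice 4: Δl = 1.4/cos32.0° = 1.651 m; N'_4 = 102·cos32.0° − 32·1.651 = 33.7; c'Δl = 17.66; W sinα = 54.1
Slice 5: Δl = 2.8/cos50.2° = 4.374 m; N'_5 = 114·cos50.2° − 2·4.374 = 64.2; c'Δl = 46.80; W sinα = 87.6
Σc'Δl = 118.4 kN/m; ΣN' = 287.9 kN/m; ΣW sinα = 200.6 kN/m
Resisting = 118.4 + 287.9·tan27.7° = 118.4 + 151.1 = 269.5 kN/m
FS = 269.5 / 200.6 = 1.344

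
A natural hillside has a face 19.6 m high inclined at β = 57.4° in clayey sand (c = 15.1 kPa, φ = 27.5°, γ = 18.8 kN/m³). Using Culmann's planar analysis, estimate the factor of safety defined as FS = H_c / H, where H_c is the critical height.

H_c = (4c/γ) · sinβ cosφ / [1 − cos(β − φ)]
    = (4·15.1/18.8) · sin57.4°·cos27.5° / [1 − cos29.9°]
    = 3.213 · 0.7473 / 0.1331 = 18.04 m
FS = H_c / H = 18.04 / 19.6 = 0.920

FS = 0.92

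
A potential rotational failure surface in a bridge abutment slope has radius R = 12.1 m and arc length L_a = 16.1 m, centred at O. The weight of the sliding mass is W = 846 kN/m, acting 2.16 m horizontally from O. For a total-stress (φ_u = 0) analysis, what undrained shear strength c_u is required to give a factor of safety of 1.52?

FS = c_u·L_a·R / (W·d), so c_u = FS·W·d / (L_a·R).
c_u = 1.52·846·2.16 / (16.10·12.1) = 2777.6 / 194.81 = 14.26 kPa

c_u = 14.3 kPa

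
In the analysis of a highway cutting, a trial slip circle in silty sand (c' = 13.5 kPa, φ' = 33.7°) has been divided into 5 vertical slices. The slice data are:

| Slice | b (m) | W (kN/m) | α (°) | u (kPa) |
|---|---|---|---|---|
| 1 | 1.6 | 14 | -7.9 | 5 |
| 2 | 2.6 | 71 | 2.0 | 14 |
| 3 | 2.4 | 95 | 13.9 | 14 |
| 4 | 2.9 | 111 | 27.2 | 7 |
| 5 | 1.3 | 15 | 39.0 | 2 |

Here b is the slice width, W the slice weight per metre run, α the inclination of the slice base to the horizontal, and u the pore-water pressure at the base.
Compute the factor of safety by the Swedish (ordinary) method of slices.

Ordinary method of slices: FS = Σ[c'·Δl_i + (W_i cosα_i − u_i·Δl_i)·tanφ'] / Σ W_i sinα_i, with Δl_i = b_i / cosα_i.
Slice 1: Δl = 1.6/cos(-7.9°) = 1.615 m; N'_1 = 14·cos(-7.9°) − 5·1.615 = 5.8; c'Δl = 21.81; W sinα = -1.9
Slice 2: Δl = 2.6/cos2.0° = 2.602 m; N'_2 = 71·cos2.0° − 14·2.602 = 34.5; c'Δl = 35.12; W sinα = 2.5
Slice 3: Δl = 2.4/cos13.9° = 2.472 m; N'_3 = 95·cos13.9° − 14·2.472 = 57.6; c'Δl = 33.38; W sinα = 22.8
Slice 4: Δl = 2.9/cos27.2° = 3.261 m; N'_4 = 111·cos27.2° − 7·3.261 = 75.9; c'Δl = 44.02; W sinα = 50.7
Slice 5: Δl = 1.3/cos39.0° = 1.673 m; N'_5 = 15·cos39.0° − 2·1.673 = 8.3; c'Δl = 22.58; W sinα = 9.4
Σc'Δl = 156.9 kN/m; ΣN' = 182.1 kN/m; ΣW sinα = 83.6 kN/m
Resisting = 156.9 + 182.1·tan33.7° = 156.9 + 121.5 = 278.4 kN/m
FS = 278.4 / 83.6 = 3.332

FS = 3.33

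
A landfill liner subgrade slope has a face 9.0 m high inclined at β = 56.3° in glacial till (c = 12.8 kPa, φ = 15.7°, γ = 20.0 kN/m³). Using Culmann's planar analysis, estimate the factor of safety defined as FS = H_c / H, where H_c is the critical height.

FS = 0.95

H_c = (4c/γ) · sinβ cosφ / [1 − cos(β − φ)]
    = (4·12.8/20.0) · sin56.3°·cos15.7° / [1 − cos40.6°]
    = 2.560 · 0.8009 / 0.2407 = 8.52 m
FS = H_c / H = 8.52 / 9.0 = 0.946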